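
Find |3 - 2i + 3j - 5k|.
√47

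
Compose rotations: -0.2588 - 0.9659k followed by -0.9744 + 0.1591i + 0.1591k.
0.4058 - 0.0412i + 0.1537j + 0.9k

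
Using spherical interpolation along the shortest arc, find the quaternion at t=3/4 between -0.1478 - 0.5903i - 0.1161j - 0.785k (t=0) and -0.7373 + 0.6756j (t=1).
-0.7304 - 0.2218i + 0.5747j - 0.295k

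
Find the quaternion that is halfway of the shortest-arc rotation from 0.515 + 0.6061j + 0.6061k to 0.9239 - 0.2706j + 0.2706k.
0.8375 + 0.1953j + 0.5103k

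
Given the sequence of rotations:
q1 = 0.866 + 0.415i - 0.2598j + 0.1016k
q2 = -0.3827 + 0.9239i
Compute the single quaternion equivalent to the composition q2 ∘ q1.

q2 · q1 = -0.7148 + 0.6413i + 0.0056j - 0.2789k
-0.7148 + 0.6413i + 0.0056j - 0.2789k


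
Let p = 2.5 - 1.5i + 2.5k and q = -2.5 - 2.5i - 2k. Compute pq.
-5 - 2.5i - 9.25j - 11.25k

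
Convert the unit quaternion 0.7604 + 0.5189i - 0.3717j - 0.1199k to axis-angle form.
axis = (0.799, -0.5723, -0.1846), θ = 81°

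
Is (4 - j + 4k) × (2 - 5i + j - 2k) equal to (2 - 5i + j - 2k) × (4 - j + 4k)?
No: pq = 17 - 22i - 18j - 5k ≠ 17 - 18i + 22j + 5k = qp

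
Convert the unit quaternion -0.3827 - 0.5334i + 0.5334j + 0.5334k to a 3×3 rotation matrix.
[[-0.1381, -0.1608, -0.9773], [-0.9773, -0.1381, 0.1608], [-0.1608, 0.9773, -0.1381]]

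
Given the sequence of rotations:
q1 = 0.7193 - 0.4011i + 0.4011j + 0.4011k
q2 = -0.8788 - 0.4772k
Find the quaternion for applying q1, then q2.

q2 · q1 = -0.4407 + 0.5439i - 0.1611j - 0.6957k
-0.4407 + 0.5439i - 0.1611j - 0.6957k


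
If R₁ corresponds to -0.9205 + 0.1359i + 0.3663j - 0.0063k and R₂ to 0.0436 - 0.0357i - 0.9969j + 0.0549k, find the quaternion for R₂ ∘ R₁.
0.3302 + 0.025i + 0.9409j + 0.0716k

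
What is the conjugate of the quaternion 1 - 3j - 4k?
1 + 3j + 4k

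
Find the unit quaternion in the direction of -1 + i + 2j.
-0.4082 + 0.4082i + 0.8165j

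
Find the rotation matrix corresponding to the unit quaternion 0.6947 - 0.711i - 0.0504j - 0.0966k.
[[0.9763, 0.2059, 0.0673], [-0.0625, -0.0297, 0.9976], [0.2074, -0.9781, -0.0161]]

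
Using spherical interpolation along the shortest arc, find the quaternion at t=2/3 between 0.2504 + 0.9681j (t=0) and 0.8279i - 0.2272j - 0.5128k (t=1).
0.1116 - 0.6645i + 0.6137j + 0.4116k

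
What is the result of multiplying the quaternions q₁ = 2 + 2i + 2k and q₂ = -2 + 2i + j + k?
-10 - 2i + 4j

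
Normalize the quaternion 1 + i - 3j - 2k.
0.2582 + 0.2582i - 0.7746j - 0.5164k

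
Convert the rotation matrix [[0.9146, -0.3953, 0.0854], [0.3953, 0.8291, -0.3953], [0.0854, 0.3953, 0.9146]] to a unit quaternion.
0.9563 + 0.2067i + 0.2067k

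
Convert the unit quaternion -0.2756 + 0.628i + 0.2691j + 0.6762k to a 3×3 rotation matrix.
[[-0.0593, 0.7107, 0.701], [-0.0347, -0.7033, 0.7101], [0.9976, 0.0178, 0.0664]]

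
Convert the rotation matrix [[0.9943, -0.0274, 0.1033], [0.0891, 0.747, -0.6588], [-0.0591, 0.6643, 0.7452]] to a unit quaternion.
0.9336 + 0.3543i + 0.0435j + 0.0312k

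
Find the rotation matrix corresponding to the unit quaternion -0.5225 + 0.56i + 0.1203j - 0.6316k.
[[0.1732, -0.5253, -0.8331], [0.7948, -0.425, 0.4332], [-0.5817, -0.7372, 0.3439]]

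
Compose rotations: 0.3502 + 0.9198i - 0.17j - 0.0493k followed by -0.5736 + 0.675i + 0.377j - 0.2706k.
-0.771 - 0.3558i + 0.0139j - 0.528k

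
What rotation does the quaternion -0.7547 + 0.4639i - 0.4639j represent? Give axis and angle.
axis = (√2/2, -√2/2, 0), θ = 278°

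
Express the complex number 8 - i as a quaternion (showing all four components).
8 - i + 0j + 0k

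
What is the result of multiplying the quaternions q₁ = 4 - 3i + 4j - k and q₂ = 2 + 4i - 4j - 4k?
32 - 10i - 24j - 22k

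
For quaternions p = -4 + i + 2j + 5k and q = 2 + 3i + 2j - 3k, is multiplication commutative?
No: pq = -26i + 14j + 18k ≠ 6i - 22j + 26k = qp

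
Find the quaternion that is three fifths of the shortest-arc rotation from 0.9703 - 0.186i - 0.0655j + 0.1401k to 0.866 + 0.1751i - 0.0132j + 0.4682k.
0.9367 + 0.0309i - 0.0353j + 0.3469k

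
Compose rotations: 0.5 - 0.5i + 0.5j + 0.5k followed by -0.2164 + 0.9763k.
-0.5964 - 0.38i - 0.5964j + 0.38k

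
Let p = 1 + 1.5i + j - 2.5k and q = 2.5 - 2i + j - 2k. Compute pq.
-0.5 + 2.25i + 11.5j - 4.75k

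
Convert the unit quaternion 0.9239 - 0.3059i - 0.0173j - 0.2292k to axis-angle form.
axis = (-0.7995, -0.0452, -0.599), θ = π/4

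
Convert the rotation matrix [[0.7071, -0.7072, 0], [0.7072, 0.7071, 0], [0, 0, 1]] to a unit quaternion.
0.9239 + 0.3827k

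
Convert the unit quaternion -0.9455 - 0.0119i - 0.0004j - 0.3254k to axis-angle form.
axis = (-0.0365, -0.0012, -0.9993), θ = 322°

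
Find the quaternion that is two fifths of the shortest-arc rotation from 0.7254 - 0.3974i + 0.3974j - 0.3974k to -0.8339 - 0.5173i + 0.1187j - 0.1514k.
0.9506 - 0.0237i + 0.2271j - 0.2104k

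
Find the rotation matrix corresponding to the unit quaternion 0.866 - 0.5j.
[[0.5, 0, -0.866], [0, 1, 0], [0.866, 0, 0.5]]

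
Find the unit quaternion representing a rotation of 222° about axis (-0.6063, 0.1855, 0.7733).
-0.3584 - 0.566i + 0.1732j + 0.7219k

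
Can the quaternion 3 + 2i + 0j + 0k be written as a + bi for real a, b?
Yes. The quaternion 3 + 2i has j- and k-coefficients y = z = 0, so it lies in the complex subalgebra spanned by 1 and i.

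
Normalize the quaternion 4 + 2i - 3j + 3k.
0.6489 + 0.3244i - 0.4867j + 0.4867k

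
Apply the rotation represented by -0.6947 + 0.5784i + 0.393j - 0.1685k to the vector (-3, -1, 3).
(-4.346, -0.327, -0.051)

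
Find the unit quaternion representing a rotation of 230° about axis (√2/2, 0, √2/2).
-0.4226 + 0.6409i + 0.6409k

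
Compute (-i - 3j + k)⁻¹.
0.0909i + 0.2727j - 0.0909k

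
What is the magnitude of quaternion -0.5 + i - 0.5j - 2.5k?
2.784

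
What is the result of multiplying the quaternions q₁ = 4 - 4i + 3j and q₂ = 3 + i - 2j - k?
22 - 11i - 3j + k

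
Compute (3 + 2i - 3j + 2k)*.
3 - 2i + 3j - 2k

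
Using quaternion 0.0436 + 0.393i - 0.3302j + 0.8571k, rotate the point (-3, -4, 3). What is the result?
(5.334, 1.866, 1.439)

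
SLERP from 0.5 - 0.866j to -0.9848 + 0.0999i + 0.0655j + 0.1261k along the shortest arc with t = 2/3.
0.9159 - 0.0733i - 0.3836j - 0.0925k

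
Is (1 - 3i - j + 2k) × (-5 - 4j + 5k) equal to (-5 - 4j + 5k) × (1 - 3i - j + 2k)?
No: pq = -19 + 18i + 16j + 7k ≠ -19 + 12i - 14j - 17k = qp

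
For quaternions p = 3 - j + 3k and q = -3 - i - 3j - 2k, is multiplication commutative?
No: pq = -6 + 8i - 9j - 16k ≠ -6 - 14i - 3j - 14k = qp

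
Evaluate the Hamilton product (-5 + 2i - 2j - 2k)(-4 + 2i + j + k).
20 - 18i - 3j + 9k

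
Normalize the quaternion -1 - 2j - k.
-0.4082 - 0.8165j - 0.4082k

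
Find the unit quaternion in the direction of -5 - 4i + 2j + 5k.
-0.5976 - 0.4781i + 0.239j + 0.5976k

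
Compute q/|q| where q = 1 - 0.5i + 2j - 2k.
0.3288 - 0.1644i + 0.6576j - 0.6576k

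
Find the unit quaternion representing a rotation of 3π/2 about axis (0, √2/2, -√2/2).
-0.7071 + 0.5j - 0.5k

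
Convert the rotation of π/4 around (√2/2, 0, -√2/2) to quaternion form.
0.9239 + 0.2706i - 0.2706k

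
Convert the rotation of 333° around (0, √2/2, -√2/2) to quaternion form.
-0.9724 + 0.1651j - 0.1651k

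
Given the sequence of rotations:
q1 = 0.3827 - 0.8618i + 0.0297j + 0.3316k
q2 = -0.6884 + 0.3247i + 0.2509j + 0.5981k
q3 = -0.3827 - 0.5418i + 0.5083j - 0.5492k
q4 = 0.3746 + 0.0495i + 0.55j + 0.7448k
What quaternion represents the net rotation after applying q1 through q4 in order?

q2 · q1 = -0.1894 + 0.783i - 0.5475j + 0.2265k
q3 · q2 · q1 = 0.8994 - 0.3826i - 0.194j - 0.084k
q4 · q3 · q2 · q1 = 0.5251 - 0.0005i + 0.1412j + 0.8392k
0.5251 - 0.0005i + 0.1412j + 0.8392k


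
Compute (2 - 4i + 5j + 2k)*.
2 + 4i - 5j - 2k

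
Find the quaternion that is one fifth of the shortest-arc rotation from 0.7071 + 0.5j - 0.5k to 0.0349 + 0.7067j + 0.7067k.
0.6789 + 0.6877j - 0.2574k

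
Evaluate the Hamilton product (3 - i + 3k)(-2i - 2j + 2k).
-8 - 10j + 8k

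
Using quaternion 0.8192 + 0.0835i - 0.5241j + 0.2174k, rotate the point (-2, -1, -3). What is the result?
(2.199, -0.335, -3.009)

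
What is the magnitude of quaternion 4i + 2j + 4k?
6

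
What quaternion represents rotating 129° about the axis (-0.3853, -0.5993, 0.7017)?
0.4305 - 0.3478i - 0.5409j + 0.6333k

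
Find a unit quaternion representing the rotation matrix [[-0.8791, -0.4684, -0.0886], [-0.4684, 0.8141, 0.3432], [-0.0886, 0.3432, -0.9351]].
-0.2459i + 0.9524j + 0.1802k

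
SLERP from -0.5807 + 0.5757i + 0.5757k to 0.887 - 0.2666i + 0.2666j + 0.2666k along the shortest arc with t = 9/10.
-0.8972 + 0.3178i - 0.2487j - 0.1797k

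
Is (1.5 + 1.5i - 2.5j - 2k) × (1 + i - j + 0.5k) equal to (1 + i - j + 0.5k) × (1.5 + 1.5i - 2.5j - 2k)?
No: pq = -1.5 - 0.25i - 6.75j - 0.25k ≠ -1.5 + 6.25i - 1.25j - 2.25k = qp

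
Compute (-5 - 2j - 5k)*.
-5 + 2j + 5k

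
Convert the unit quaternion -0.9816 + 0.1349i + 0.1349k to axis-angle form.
axis = (√2/2, 0, √2/2), θ = 338°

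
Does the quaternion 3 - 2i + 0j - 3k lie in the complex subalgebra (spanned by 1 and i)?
No. The quaternion 3 - 2i - 3k has j-coefficient y = 0 and k-coefficient z = -3, not both zero, so it does not lie in the complex subalgebra spanned by 1 and i.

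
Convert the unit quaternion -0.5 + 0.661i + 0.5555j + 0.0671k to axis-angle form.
axis = (0.7633, 0.6414, 0.0775), θ = 4π/3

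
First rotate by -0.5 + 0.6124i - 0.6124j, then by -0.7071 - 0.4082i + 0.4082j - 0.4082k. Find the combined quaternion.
0.8535 - 0.4789i - 0.0211j + 0.2041k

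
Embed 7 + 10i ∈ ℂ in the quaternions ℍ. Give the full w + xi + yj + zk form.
7 + 10i + 0j + 0k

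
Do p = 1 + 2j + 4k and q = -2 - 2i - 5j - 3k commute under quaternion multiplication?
No: pq = 20 + 12i - 17j - 7k ≠ 20 - 16i - j - 15k = qp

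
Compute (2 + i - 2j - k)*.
2 - i + 2j + k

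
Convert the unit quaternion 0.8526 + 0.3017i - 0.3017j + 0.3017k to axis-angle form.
axis = (√3/3, -√3/3, √3/3), θ = 63°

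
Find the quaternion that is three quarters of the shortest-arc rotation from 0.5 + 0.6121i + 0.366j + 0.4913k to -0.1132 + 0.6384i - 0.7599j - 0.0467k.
0.0841 + 0.8136i - 0.5577j + 0.1416k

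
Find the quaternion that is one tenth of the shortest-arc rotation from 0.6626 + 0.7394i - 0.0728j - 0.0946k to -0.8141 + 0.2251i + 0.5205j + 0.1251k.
0.725 + 0.6675i - 0.1335j - 0.1046k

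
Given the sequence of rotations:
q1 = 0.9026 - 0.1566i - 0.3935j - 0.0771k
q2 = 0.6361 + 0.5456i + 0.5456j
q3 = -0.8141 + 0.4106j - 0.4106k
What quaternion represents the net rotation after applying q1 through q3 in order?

q2 · q1 = 0.8743 + 0.3508i + 0.2842j - 0.1783k
q3 · q2 · q1 = -0.9017 - 0.2421i - 0.0164j - 0.3579k
-0.9017 - 0.2421i - 0.0164j - 0.3579k


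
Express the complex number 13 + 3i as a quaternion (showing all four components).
13 + 3i + 0j + 0k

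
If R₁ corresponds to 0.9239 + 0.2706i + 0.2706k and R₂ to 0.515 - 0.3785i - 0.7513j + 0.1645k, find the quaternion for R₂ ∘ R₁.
0.5337 - 0.4136i - 0.5472j + 0.4946k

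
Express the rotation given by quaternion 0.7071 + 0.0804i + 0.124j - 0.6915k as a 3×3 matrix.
[[0.0129, 0.9979, 0.0642], [-0.958, 0.0307, -0.2852], [-0.2866, -0.0578, 0.9563]]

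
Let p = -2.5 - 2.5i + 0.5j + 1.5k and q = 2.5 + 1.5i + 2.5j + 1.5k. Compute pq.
-6 - 13i + j - 7k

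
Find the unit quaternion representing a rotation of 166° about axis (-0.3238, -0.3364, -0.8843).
0.1219 - 0.3214i - 0.3339j - 0.8777k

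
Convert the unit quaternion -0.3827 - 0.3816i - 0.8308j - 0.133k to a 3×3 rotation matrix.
[[-0.4158, 0.5323, 0.7374], [0.7359, 0.6734, -0.0711], [-0.5344, 0.5131, -0.6717]]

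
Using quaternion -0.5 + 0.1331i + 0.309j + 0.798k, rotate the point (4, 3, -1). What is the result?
(0.879, -4.416, 2.392)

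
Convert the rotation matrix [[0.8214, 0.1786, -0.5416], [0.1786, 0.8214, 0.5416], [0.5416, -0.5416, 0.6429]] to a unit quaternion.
0.9063 - 0.2988i - 0.2988j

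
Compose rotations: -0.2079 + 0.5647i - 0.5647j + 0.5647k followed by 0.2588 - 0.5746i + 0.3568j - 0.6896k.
0.8616 + 0.0777i - 0.2853j + 0.4125k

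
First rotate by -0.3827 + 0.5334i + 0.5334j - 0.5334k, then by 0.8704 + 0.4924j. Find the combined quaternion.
-0.5957 + 0.2016i + 0.2758j - 0.7269k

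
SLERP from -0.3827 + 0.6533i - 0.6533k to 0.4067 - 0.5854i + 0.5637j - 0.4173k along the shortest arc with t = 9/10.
-0.4403 + 0.6475i - 0.5388j + 0.3109k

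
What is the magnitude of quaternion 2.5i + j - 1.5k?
3.082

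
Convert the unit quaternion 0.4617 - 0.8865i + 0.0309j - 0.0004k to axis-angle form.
axis = (-0.9994, 0.0348, -0.0005), θ = 125°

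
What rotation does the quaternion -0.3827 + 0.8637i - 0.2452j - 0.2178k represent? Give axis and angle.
axis = (0.9349, -0.2654, -0.2357), θ = 5π/4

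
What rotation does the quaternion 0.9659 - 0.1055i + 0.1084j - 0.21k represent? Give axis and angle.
axis = (-0.4076, 0.4188, -0.8114), θ = π/6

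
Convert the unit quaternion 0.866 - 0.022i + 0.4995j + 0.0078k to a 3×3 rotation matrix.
[[0.5009, -0.0355, 0.8648], [-0.0085, 0.9989, 0.0459], [-0.8655, -0.0303, 0.5]]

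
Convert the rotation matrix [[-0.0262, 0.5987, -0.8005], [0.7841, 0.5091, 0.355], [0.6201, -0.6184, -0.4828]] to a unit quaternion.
0.5 - 0.4867i - 0.7103j + 0.0927k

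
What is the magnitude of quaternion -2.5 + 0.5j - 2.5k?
3.571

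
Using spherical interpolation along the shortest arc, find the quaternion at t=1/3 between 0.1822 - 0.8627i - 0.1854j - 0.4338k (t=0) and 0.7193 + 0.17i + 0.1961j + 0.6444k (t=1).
-0.1631 - 0.7418i - 0.227j - 0.6097k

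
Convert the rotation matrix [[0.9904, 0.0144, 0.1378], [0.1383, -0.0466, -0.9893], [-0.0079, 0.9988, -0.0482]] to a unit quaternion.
0.6884 + 0.722i + 0.0529j + 0.045k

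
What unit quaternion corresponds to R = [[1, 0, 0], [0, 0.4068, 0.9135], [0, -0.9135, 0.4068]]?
0.8387 - 0.5446i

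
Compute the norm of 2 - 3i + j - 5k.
√39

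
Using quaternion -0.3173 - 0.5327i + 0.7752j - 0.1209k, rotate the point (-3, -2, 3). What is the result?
(1.409, -0.135, -4.472)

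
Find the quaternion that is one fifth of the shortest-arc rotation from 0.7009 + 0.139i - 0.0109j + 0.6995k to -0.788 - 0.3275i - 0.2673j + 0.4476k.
0.8343 + 0.2108i + 0.0611j + 0.5057k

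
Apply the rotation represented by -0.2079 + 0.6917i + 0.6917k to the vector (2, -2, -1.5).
(-1.924, 0.821, 2.424)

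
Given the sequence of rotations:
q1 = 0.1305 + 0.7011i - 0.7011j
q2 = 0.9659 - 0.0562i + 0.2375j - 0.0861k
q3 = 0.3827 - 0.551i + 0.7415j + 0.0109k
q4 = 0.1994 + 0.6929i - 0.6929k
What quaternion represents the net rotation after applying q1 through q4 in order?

q2 · q1 = 0.332 + 0.6095i - 0.7066j - 0.1383k
q3 · q2 · q1 = 0.9883 - 0.0445i - 0.0938j - 0.1119k
q4 · q3 · q2 · q1 = 0.1504 + 0.6109i + 0.0897j - 0.7721k
0.1504 + 0.6109i + 0.0897j - 0.7721k


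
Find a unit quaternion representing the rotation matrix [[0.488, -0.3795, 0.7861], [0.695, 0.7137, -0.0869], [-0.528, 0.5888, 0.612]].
0.8387 + 0.2014i + 0.3917j + 0.3203k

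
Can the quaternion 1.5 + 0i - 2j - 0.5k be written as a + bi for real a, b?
No. The quaternion 1.5 - 2j - 0.5k has j-coefficient y = -2 and k-coefficient z = -0.5, not both zero, so it does not lie in the complex subalgebra spanned by 1 and i.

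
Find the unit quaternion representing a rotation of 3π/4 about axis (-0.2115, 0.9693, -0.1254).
0.3827 - 0.1954i + 0.8955j - 0.1159k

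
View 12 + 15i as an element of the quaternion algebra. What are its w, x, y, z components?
12 + 15i + 0j + 0k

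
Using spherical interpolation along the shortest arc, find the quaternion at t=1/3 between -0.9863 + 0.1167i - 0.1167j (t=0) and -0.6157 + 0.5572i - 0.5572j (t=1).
-0.9159 + 0.2838i - 0.2838j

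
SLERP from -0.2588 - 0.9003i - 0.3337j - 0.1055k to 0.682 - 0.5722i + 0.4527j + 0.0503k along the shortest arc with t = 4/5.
0.5492 - 0.7721i + 0.3194j + 0.0164k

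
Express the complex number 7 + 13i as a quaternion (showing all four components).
7 + 13i + 0j + 0k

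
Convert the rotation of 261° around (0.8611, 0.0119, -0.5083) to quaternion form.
-0.6494 + 0.6548i + 0.009j - 0.3865k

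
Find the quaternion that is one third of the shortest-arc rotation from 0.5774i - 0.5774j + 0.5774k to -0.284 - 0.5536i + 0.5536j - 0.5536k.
0.0958 + 0.5747i - 0.5747j + 0.5747k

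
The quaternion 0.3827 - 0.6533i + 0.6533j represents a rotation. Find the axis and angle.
axis = (-√2/2, √2/2, 0), θ = 3π/4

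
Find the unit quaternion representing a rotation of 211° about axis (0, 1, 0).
-0.2672 + 0.9636j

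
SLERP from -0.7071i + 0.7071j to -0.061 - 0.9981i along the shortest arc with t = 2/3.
-0.0431 - 0.9649i + 0.2589j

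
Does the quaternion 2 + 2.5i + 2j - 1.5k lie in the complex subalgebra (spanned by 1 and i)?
No. The quaternion 2 + 2.5i + 2j - 1.5k has j-coefficient y = 2 and k-coefficient z = -1.5, not both zero, so it does not lie in the complex subalgebra spanned by 1 and i.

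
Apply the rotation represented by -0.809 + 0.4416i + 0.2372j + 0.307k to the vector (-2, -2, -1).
(-2.698, -1.129, -0.67)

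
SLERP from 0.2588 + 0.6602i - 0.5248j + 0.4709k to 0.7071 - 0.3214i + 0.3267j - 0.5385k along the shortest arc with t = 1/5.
0.0507 + 0.6496i - 0.5338j + 0.539k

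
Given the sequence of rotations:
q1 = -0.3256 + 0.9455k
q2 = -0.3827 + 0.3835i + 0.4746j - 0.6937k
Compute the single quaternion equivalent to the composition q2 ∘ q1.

q2 · q1 = 0.7805 + 0.3239i - 0.5171j - 0.136k
0.7805 + 0.3239i - 0.5171j - 0.136k


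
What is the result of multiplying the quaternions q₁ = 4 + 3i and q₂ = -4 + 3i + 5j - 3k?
-25 + 29j + 3k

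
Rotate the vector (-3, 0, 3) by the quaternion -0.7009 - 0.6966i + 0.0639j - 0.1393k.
(-2.546, -3.302, -0.787)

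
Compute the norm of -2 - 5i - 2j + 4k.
7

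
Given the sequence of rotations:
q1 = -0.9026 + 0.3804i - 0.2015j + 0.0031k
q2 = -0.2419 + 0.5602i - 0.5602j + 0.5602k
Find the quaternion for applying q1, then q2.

q2 · q1 = -0.1094 - 0.4865i + 0.7657j - 0.4062k
-0.1094 - 0.4865i + 0.7657j - 0.4062k


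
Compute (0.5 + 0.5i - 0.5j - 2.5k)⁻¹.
0.0714 - 0.0714i + 0.0714j + 0.3571k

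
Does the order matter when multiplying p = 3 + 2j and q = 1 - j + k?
Yes: pq = 5 + 2i - j + 3k ≠ 5 - 2i - j + 3k = qp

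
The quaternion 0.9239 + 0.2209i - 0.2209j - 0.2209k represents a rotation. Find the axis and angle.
axis = (√3/3, -√3/3, -√3/3), θ = π/4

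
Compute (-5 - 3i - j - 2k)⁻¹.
-0.1282 + 0.0769i + 0.0256j + 0.0513k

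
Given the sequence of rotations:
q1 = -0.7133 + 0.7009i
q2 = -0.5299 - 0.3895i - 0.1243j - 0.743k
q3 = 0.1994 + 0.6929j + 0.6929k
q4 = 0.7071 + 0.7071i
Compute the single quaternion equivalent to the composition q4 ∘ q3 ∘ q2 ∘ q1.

q2 · q1 = 0.651 - 0.0936i - 0.4321j + 0.6171k
q3 · q2 · q1 = 0.0016 + 0.7083i + 0.3001j + 0.639k
q4 · q3 · q2 · q1 = -0.4997 + 0.502i - 0.2396j + 0.664k
-0.4997 + 0.502i - 0.2396j + 0.664k


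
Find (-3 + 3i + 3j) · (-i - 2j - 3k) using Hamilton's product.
9 - 6i + 15j + 6k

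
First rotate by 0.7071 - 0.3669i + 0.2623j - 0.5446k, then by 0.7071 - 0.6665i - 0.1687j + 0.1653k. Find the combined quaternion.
0.3897 - 0.6822i - 0.3574j - 0.5049k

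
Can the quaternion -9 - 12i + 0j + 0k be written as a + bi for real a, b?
Yes. The quaternion -9 - 12i has j- and k-coefficients y = z = 0, so it lies in the complex subalgebra spanned by 1 and i.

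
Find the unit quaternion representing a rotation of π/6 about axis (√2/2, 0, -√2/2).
0.9659 + 0.183i - 0.183k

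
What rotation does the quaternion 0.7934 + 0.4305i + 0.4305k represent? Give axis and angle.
axis = (√2/2, 0, √2/2), θ = 75°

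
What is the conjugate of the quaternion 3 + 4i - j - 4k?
3 - 4i + j + 4k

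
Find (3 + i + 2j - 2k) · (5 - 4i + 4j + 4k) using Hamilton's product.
19 + 9i + 26j + 14k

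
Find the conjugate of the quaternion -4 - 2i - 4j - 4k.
-4 + 2i + 4j + 4k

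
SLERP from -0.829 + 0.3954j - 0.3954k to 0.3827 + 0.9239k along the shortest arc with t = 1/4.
-0.7607 + 0.312j - 0.5692k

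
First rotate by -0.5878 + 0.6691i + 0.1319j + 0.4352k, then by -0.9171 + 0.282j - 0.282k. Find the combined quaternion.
0.6246 - 0.4537i - 0.4754j - 0.422k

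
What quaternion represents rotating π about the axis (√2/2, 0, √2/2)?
0.7071i + 0.7071k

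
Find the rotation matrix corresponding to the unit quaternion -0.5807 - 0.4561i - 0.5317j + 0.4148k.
[[0.0905, 0.9668, 0.2391], [0.0033, 0.2398, -0.9708], [-0.9959, 0.0886, 0.0185]]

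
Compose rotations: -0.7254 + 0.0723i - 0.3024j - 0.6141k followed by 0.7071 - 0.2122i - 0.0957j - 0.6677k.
-0.9366 + 0.0619i - 0.323j + 0.1212k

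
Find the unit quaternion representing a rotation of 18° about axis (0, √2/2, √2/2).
0.9877 + 0.1106j + 0.1106k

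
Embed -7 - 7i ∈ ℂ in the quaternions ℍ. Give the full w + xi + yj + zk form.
-7 - 7i + 0j + 0k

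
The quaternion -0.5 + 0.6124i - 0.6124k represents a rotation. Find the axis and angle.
axis = (√2/2, 0, -√2/2), θ = 4π/3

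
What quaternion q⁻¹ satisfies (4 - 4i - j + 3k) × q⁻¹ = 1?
0.0952 + 0.0952i + 0.0238j - 0.0714k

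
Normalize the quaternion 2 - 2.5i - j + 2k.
0.5121 - 0.6402i - 0.2561j + 0.5121k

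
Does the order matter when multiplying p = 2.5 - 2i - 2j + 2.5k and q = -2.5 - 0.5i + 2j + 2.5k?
Yes: pq = -9.5 - 6.25i + 13.75j - 5k ≠ -9.5 + 13.75i + 6.25j + 5k = qp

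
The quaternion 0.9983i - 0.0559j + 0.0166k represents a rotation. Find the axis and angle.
axis = (0.9983, -0.0559, 0.0166), θ = π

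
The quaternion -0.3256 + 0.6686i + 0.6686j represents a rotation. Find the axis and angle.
axis = (√2/2, √2/2, 0), θ = 218°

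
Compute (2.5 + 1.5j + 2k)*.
2.5 - 1.5j - 2k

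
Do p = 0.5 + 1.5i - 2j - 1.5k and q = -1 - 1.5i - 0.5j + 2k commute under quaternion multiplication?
No: pq = 3.75 - 7i + j - 1.25k ≠ 3.75 + 2.5i + 2.5j + 6.25k = qp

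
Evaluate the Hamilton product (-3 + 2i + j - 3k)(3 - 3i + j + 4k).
8 + 22i + j - 16k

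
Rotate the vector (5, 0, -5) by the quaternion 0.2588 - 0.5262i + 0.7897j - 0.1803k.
(-4.554, -4.56, 2.91)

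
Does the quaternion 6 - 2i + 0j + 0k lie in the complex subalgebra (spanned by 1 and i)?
Yes. The quaternion 6 - 2i has j- and k-coefficients y = z = 0, so it lies in the complex subalgebra spanned by 1 and i.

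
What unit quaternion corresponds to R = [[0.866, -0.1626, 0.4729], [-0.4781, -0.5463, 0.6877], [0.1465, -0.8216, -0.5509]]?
-0.4384 + 0.8607i - 0.1861j + 0.1799k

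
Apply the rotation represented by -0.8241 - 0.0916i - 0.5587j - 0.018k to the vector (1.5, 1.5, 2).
(2.52, 1.41, -0.402)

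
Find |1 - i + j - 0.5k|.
1.803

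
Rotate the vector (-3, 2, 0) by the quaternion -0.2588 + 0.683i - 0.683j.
(-2.067, 2.933, 0.354)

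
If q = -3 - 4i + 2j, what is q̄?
-3 + 4i - 2j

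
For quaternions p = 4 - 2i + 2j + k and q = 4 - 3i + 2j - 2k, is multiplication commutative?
No: pq = 8 - 26i + 9j - 2k ≠ 8 - 14i + 23j - 6k = qp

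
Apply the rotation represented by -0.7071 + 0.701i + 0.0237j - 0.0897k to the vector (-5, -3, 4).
(-5.27, 3.145, 3.512)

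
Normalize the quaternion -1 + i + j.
-0.5774 + 0.5774i + 0.5774j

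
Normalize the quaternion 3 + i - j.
0.9045 + 0.3015i - 0.3015j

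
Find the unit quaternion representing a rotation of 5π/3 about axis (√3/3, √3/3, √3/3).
-0.866 + 0.2887i + 0.2887j + 0.2887k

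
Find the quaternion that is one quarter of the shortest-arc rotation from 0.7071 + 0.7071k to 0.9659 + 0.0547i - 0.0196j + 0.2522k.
0.7941 + 0.0143i - 0.0051j + 0.6075k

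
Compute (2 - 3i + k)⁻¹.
0.1429 + 0.2143i - 0.0714k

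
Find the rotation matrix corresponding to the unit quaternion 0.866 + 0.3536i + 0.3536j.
[[0.7499, 0.2501, 0.6124], [0.2501, 0.7499, -0.6124], [-0.6124, 0.6124, 0.4999]]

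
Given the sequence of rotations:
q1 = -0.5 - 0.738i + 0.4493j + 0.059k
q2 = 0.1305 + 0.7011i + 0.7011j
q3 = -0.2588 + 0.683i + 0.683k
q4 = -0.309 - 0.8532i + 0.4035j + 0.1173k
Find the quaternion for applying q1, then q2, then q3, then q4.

q2 · q1 = 0.1372 - 0.4055i - 0.3333j + 0.8401k
q3 · q2 · q1 = -0.3323 + 0.4263i - 0.7645j - 0.3514k
q4 · q3 · q2 · q1 = 0.8161 + 0.0997i - 0.1477j + 0.5499k
0.8161 + 0.0997i - 0.1477j + 0.5499k


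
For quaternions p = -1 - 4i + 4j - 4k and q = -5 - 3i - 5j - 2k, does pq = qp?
No: pq = 5 - 5i - 11j + 54k ≠ 5 + 51i - 19j - 10k = qp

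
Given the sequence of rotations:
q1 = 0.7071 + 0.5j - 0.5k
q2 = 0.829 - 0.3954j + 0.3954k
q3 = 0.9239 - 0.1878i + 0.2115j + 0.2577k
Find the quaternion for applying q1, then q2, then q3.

q2 · q1 = 0.9816 + 0.1349j - 0.1349k
q3 · q2 · q1 = 0.9131 - 0.2476i + 0.3069j + 0.103k
0.9131 - 0.2476i + 0.3069j + 0.103k


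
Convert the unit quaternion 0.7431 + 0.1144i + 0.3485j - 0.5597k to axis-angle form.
axis = (0.171, 0.5208, -0.8364), θ = 84°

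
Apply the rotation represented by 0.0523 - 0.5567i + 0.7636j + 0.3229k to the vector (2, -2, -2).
(1.578, -3.079, -0.177)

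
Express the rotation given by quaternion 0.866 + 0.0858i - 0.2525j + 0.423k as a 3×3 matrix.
[[0.5146, -0.776, -0.3647], [0.6893, 0.6274, -0.3622], [0.5099, -0.065, 0.8578]]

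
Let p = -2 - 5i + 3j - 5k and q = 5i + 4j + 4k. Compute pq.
33 + 22i - 13j - 43k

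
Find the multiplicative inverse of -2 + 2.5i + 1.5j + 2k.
-0.1212 - 0.1515i - 0.0909j - 0.1212k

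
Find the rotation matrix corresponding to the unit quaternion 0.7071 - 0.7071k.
[[0, 1, 0], [-1, 0, 0], [0, 0, 1]]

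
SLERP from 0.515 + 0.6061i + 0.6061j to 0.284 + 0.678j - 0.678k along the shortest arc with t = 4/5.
0.3622 + 0.1421i + 0.7186j - 0.5764k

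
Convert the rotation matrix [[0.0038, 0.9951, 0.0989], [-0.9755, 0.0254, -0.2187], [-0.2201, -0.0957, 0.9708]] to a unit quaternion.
0.7071 + 0.0435i + 0.1128j - 0.6967k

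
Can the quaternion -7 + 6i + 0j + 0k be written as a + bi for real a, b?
Yes. The quaternion -7 + 6i has j- and k-coefficients y = z = 0, so it lies in the complex subalgebra spanned by 1 and i.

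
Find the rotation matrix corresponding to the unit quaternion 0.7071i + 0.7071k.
[[0, 0, 1], [0, -1, 0], [1, 0, 0]]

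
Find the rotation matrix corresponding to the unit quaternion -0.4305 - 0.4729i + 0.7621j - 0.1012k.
[[-0.1821, -0.8079, -0.5605], [-0.6337, 0.5322, -0.5614], [0.7519, 0.2529, -0.6089]]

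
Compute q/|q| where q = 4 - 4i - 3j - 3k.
0.5657 - 0.5657i - 0.4243j - 0.4243k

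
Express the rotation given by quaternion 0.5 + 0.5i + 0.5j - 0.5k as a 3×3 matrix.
[[0, 1, 0], [0, 0, -1], [-1, 0, 0]]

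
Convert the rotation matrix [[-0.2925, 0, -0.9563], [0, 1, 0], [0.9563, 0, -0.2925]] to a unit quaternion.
0.5948 - 0.8039j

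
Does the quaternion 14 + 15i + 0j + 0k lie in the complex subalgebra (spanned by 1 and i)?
Yes. The quaternion 14 + 15i has j- and k-coefficients y = z = 0, so it lies in the complex subalgebra spanned by 1 and i.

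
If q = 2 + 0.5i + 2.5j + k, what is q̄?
2 - 0.5i - 2.5j - k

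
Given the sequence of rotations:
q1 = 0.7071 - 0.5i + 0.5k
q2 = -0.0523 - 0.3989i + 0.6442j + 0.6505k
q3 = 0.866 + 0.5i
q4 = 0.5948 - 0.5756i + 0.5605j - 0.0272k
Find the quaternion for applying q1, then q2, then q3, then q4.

q2 · q1 = -0.5617 + 0.0662i + 0.3297j + 0.7559k
q3 · q2 · q1 = -0.5195 - 0.2235i - 0.0924j + 0.8195k
q4 · q3 · q2 · q1 = -0.3636 + 0.6229i + 0.1316j + 0.68k
-0.3636 + 0.6229i + 0.1316j + 0.68k


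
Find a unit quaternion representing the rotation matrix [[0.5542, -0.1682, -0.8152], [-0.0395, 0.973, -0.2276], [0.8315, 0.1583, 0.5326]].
0.8746 + 0.1103i - 0.4707j + 0.0368k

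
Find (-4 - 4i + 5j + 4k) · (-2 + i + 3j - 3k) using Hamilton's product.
9 - 23i - 30j - 13k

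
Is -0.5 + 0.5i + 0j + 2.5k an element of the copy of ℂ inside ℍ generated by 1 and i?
No. The quaternion -0.5 + 0.5i + 2.5k has j-coefficient y = 0 and k-coefficient z = 2.5, not both zero, so it does not lie in the complex subalgebra spanned by 1 and i.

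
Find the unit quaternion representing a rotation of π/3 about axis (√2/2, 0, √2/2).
0.866 + 0.3536i + 0.3536k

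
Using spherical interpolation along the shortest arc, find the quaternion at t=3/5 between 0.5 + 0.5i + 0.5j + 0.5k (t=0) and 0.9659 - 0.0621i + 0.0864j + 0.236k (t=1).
0.8609 + 0.1847i + 0.2824j + 0.3808k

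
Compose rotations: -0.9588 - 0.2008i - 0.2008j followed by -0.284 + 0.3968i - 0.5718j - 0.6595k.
0.2372 - 0.4559i + 0.7377j + 0.4378k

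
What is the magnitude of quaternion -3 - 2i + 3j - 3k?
√31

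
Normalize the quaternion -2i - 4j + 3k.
-0.3714i - 0.7428j + 0.5571k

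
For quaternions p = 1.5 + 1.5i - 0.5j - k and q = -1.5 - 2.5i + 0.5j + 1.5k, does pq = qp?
No: pq = 3.25 - 6.25i + 1.75j + 3.25k ≠ 3.25 - 5.75i + 1.25j + 4.25k = qp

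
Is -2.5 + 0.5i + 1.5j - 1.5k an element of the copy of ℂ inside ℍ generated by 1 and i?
No. The quaternion -2.5 + 0.5i + 1.5j - 1.5k has j-coefficient y = 1.5 and k-coefficient z = -1.5, not both zero, so it does not lie in the complex subalgebra spanned by 1 and i.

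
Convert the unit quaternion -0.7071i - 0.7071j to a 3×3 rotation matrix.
[[0, 1, 0], [1, 0, 0], [0, 0, -1]]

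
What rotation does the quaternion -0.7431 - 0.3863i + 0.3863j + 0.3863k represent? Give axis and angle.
axis = (-√3/3, √3/3, √3/3), θ = 276°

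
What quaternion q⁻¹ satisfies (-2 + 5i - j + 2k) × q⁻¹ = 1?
-0.0588 - 0.1471i + 0.0294j - 0.0588k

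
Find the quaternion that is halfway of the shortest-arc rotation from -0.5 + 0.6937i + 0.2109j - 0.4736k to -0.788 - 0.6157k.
-0.7015 + 0.3778i + 0.1149j - 0.5933k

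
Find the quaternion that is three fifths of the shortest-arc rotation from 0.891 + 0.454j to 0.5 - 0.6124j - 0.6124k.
0.859 - 0.2182j - 0.4632k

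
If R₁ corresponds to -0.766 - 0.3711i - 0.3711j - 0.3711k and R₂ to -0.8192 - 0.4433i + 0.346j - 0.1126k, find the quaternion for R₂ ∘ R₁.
0.5496 + 0.4734i - 0.0838j + 0.6832k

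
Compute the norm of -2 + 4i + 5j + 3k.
√54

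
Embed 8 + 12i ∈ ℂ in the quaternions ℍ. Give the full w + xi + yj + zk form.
8 + 12i + 0j + 0k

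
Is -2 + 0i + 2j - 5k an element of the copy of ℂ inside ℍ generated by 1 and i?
No. The quaternion -2 + 2j - 5k has j-coefficient y = 2 and k-coefficient z = -5, not both zero, so it does not lie in the complex subalgebra spanned by 1 and i.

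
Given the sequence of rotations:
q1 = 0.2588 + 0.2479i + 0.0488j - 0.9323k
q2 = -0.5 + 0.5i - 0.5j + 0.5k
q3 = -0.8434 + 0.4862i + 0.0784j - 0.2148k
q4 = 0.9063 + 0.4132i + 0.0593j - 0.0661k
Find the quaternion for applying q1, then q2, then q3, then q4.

q2 · q1 = 0.2372 + 0.4472i + 0.4363j + 0.7439k
q3 · q2 · q1 = -0.2919 - 0.1098i - 0.8071j - 0.5013k
q4 · q3 · q2 · q1 = -0.2045 - 0.3032i - 0.5344j - 0.762k
-0.2045 - 0.3032i - 0.5344j - 0.762k


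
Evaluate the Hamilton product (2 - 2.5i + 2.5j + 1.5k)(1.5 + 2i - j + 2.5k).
6.75 + 8i + 11j + 4.75k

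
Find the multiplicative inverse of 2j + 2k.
-0.25j - 0.25k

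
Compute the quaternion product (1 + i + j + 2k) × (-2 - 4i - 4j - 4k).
14 - 2i - 10j - 8k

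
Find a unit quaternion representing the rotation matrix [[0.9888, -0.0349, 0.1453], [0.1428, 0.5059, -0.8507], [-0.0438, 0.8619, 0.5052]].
0.866 + 0.4944i + 0.0546j + 0.0513k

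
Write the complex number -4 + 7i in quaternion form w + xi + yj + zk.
-4 + 7i + 0j + 0k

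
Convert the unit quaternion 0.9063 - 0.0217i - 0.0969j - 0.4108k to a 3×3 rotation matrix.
[[0.6437, 0.7488, -0.1578], [-0.7404, 0.6615, 0.1189], [0.1935, 0.0403, 0.9803]]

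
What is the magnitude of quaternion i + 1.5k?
1.803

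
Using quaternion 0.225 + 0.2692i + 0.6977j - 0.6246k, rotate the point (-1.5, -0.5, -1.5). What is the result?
(0.836, 1.31, 1.528)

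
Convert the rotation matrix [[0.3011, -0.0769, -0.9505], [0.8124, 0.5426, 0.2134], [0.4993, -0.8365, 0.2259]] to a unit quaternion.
0.7193 - 0.3649i - 0.5039j + 0.3091k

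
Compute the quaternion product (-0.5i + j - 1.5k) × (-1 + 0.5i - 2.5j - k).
1.25 - 4.25i - 2.25j + 2.25k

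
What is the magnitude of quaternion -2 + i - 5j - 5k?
√55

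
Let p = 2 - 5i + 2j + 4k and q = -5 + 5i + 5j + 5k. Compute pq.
-15 + 25i + 45j - 45k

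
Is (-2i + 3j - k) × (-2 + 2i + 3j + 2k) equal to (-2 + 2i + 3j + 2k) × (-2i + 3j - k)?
No: pq = -3 + 13i - 4j - 10k ≠ -3 - 5i - 8j + 14k = qp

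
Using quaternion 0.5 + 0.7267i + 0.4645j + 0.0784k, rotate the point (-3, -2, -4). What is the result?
(-5.176, 0.492, 1.403)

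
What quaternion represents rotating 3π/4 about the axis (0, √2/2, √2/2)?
0.3827 + 0.6533j + 0.6533k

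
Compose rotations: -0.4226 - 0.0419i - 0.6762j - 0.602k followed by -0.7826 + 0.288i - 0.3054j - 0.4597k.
-0.1405 - 0.2159i + 0.8509j + 0.4579k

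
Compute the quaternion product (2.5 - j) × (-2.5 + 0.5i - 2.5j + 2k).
-8.75 - 0.75i - 3.75j + 5.5k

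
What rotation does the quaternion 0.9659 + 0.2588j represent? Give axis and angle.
axis = (0, 1, 0), θ = π/6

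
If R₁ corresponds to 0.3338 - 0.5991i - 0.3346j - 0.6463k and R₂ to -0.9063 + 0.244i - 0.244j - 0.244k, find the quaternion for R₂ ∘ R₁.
-0.3957 + 0.7005i + 0.5257j + 0.2765k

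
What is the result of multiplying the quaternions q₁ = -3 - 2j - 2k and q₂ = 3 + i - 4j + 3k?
-11 - 17i + 4j - 13k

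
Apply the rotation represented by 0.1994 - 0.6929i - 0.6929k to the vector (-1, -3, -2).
(-2.789, 2.485, -0.211)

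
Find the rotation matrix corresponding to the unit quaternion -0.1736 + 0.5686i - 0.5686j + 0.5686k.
[[-0.2932, -0.4492, 0.844], [-0.844, -0.2932, -0.4492], [0.4492, -0.844, -0.2932]]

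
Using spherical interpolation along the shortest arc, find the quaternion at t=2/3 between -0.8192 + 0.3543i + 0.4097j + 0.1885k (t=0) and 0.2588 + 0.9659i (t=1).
-0.1677 + 0.9632i + 0.1908j + 0.0878k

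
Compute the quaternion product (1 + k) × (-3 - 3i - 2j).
-3 - i - 5j - 3k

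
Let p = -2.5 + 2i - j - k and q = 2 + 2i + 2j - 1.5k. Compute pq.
-8.5 + 2.5i - 6j + 7.75k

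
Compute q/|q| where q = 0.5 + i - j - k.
0.2774 + 0.5547i - 0.5547j - 0.5547k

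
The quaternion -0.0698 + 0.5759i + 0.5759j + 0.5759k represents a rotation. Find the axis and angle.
axis = (√3/3, √3/3, √3/3), θ = 188°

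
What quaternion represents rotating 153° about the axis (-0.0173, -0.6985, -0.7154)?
0.2334 - 0.0168i - 0.6792j - 0.6956k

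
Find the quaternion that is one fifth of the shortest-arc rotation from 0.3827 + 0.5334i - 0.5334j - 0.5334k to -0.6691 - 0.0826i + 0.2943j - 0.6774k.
0.5509 + 0.5196i - 0.5814j - 0.2976k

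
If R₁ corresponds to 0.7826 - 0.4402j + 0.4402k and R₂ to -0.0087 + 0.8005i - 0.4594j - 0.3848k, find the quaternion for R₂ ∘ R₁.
-0.0396 + 0.2549i - 0.7081j - 0.6574k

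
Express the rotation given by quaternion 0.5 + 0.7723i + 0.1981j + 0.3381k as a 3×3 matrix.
[[0.6929, -0.0321, 0.7203], [0.6441, -0.4215, -0.6383], [0.3241, 0.9063, -0.2714]]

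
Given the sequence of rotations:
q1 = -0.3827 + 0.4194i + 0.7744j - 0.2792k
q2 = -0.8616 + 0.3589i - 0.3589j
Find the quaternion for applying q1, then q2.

q2 · q1 = 0.4571 - 0.3985i - 0.4297j + 0.669k
0.4571 - 0.3985i - 0.4297j + 0.669k


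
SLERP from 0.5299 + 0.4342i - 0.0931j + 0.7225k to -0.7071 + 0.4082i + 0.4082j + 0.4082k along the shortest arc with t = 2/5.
0.0154 + 0.575i + 0.159j + 0.8024k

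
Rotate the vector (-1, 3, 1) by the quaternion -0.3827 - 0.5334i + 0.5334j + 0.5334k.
(-1.322, 0.724, 2.955)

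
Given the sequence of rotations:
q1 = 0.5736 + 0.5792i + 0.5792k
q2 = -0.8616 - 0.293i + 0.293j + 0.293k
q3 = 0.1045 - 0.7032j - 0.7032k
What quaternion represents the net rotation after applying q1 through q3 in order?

q2 · q1 = -0.4942 - 0.4974i + 0.5075j - 0.5007k
q3 · q2 · q1 = -0.0469 + 0.657i + 0.7503j - 0.0546k
-0.0469 + 0.657i + 0.7503j - 0.0546k


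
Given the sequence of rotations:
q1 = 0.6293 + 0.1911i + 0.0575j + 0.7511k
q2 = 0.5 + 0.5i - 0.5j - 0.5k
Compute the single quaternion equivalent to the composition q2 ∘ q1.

q2 · q1 = 0.6234 + 0.0634i - 0.757j + 0.1852k
0.6234 + 0.0634i - 0.757j + 0.1852k


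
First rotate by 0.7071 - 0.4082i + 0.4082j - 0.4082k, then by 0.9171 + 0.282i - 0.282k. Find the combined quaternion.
0.6485 - 0.0598i + 0.6046j - 0.4587k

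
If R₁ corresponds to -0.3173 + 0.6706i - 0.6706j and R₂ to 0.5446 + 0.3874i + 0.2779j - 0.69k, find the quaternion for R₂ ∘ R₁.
-0.2462 - 0.2204i - 0.9161j - 0.2272k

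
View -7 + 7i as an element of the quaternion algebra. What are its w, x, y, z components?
-7 + 7i + 0j + 0k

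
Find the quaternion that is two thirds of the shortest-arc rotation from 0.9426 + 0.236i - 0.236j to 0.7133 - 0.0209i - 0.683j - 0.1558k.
0.8229 + 0.0685i - 0.5537j - 0.1074k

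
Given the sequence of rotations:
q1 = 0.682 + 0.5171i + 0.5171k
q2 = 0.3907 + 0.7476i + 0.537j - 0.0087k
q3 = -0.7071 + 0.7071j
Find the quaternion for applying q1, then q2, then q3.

q2 · q1 = -0.1156 + 0.9896i - 0.0248j - 0.0816k
q3 · q2 · q1 = 0.0993 - 0.7574i - 0.0642j - 0.642k
0.0993 - 0.7574i - 0.0642j - 0.642k


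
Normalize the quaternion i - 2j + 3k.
0.2673i - 0.5345j + 0.8018k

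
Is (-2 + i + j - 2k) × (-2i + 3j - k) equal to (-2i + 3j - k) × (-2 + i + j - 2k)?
No: pq = -3 + 9i - j + 7k ≠ -3 - i - 11j - 3k = qp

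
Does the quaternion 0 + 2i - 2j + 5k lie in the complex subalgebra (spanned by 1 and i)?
No. The quaternion 2i - 2j + 5k has j-coefficient y = -2 and k-coefficient z = 5, not both zero, so it does not lie in the complex subalgebra spanned by 1 and i.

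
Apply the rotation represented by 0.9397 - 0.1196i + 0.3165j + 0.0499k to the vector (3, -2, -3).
(0.974, -2.648, -3.747)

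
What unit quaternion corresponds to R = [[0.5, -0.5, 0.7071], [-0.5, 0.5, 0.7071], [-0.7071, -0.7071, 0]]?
0.7071 - 0.5i + 0.5j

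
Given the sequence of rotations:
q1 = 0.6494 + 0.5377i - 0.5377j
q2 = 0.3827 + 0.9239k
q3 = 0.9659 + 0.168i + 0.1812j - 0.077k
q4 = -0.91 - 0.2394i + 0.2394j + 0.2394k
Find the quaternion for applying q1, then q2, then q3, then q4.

q2 · q1 = 0.2485 + 0.7026i + 0.291j + 0.6k
q3 · q2 · q1 = 0.1155 + 0.8515i + 0.1712j + 0.482k
q4 · q3 · q2 · q1 = -0.0576 - 0.7281i + 0.1911j - 0.6558k
-0.0576 - 0.7281i + 0.1911j - 0.6558k


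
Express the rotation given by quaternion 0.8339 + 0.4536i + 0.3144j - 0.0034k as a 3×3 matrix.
[[0.8023, 0.2909, 0.5213], [0.2796, 0.5885, -0.7587], [-0.5274, 0.7544, 0.3908]]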